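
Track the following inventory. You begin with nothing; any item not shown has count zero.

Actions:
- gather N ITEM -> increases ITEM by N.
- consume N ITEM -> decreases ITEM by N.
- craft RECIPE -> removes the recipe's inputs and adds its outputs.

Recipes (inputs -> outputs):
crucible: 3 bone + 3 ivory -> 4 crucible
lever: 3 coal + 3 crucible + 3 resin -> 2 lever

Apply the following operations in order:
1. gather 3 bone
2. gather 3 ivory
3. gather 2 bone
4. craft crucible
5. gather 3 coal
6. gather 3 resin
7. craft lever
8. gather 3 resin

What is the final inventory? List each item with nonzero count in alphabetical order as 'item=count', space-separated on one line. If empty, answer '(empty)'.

After 1 (gather 3 bone): bone=3
After 2 (gather 3 ivory): bone=3 ivory=3
After 3 (gather 2 bone): bone=5 ivory=3
After 4 (craft crucible): bone=2 crucible=4
After 5 (gather 3 coal): bone=2 coal=3 crucible=4
After 6 (gather 3 resin): bone=2 coal=3 crucible=4 resin=3
After 7 (craft lever): bone=2 crucible=1 lever=2
After 8 (gather 3 resin): bone=2 crucible=1 lever=2 resin=3

Answer: bone=2 crucible=1 lever=2 resin=3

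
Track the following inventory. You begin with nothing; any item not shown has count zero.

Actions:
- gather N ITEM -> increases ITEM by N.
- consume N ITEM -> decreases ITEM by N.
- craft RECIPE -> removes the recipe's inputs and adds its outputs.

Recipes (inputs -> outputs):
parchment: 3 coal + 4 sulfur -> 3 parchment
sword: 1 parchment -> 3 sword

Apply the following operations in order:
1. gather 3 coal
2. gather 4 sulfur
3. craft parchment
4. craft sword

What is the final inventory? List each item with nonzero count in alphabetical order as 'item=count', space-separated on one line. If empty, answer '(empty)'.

After 1 (gather 3 coal): coal=3
After 2 (gather 4 sulfur): coal=3 sulfur=4
After 3 (craft parchment): parchment=3
After 4 (craft sword): parchment=2 sword=3

Answer: parchment=2 sword=3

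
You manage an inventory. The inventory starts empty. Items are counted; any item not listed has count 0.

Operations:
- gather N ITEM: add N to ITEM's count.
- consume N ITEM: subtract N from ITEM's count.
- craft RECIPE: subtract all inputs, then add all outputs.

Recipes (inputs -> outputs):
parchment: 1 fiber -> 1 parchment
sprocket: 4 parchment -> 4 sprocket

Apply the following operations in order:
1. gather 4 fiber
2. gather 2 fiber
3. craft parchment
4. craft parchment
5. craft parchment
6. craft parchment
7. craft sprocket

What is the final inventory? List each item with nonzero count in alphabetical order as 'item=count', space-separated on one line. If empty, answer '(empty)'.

After 1 (gather 4 fiber): fiber=4
After 2 (gather 2 fiber): fiber=6
After 3 (craft parchment): fiber=5 parchment=1
After 4 (craft parchment): fiber=4 parchment=2
After 5 (craft parchment): fiber=3 parchment=3
After 6 (craft parchment): fiber=2 parchment=4
After 7 (craft sprocket): fiber=2 sprocket=4

Answer: fiber=2 sprocket=4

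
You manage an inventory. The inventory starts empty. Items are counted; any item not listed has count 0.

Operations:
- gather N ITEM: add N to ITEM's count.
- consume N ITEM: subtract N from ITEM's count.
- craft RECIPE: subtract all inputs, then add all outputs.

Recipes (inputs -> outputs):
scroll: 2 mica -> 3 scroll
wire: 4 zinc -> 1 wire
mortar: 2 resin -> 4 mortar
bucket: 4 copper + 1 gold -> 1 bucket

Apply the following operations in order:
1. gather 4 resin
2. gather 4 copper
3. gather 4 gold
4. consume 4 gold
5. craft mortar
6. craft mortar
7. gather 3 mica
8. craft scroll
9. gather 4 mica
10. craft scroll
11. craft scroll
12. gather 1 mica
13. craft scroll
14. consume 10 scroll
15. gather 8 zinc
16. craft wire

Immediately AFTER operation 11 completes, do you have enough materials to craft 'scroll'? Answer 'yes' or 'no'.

After 1 (gather 4 resin): resin=4
After 2 (gather 4 copper): copper=4 resin=4
After 3 (gather 4 gold): copper=4 gold=4 resin=4
After 4 (consume 4 gold): copper=4 resin=4
After 5 (craft mortar): copper=4 mortar=4 resin=2
After 6 (craft mortar): copper=4 mortar=8
After 7 (gather 3 mica): copper=4 mica=3 mortar=8
After 8 (craft scroll): copper=4 mica=1 mortar=8 scroll=3
After 9 (gather 4 mica): copper=4 mica=5 mortar=8 scroll=3
After 10 (craft scroll): copper=4 mica=3 mortar=8 scroll=6
After 11 (craft scroll): copper=4 mica=1 mortar=8 scroll=9

Answer: no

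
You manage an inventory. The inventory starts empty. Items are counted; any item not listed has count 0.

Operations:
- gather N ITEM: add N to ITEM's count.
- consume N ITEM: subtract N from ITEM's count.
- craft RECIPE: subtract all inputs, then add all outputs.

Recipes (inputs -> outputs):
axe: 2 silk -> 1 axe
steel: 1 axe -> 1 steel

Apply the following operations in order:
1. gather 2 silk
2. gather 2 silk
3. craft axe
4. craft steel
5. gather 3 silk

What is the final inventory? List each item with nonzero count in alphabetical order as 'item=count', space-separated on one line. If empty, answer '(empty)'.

After 1 (gather 2 silk): silk=2
After 2 (gather 2 silk): silk=4
After 3 (craft axe): axe=1 silk=2
After 4 (craft steel): silk=2 steel=1
After 5 (gather 3 silk): silk=5 steel=1

Answer: silk=5 steel=1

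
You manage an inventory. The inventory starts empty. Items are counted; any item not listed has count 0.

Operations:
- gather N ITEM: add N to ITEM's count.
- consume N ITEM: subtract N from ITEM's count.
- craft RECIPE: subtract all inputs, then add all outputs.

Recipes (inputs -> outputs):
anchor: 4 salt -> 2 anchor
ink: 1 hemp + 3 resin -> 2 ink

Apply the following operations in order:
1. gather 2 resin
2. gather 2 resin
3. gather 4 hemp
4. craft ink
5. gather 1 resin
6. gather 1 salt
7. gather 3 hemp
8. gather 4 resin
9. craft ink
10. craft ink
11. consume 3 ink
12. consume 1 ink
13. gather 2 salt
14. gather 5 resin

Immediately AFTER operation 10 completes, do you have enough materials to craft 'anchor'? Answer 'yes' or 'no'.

Answer: no

Derivation:
After 1 (gather 2 resin): resin=2
After 2 (gather 2 resin): resin=4
After 3 (gather 4 hemp): hemp=4 resin=4
After 4 (craft ink): hemp=3 ink=2 resin=1
After 5 (gather 1 resin): hemp=3 ink=2 resin=2
After 6 (gather 1 salt): hemp=3 ink=2 resin=2 salt=1
After 7 (gather 3 hemp): hemp=6 ink=2 resin=2 salt=1
After 8 (gather 4 resin): hemp=6 ink=2 resin=6 salt=1
After 9 (craft ink): hemp=5 ink=4 resin=3 salt=1
After 10 (craft ink): hemp=4 ink=6 salt=1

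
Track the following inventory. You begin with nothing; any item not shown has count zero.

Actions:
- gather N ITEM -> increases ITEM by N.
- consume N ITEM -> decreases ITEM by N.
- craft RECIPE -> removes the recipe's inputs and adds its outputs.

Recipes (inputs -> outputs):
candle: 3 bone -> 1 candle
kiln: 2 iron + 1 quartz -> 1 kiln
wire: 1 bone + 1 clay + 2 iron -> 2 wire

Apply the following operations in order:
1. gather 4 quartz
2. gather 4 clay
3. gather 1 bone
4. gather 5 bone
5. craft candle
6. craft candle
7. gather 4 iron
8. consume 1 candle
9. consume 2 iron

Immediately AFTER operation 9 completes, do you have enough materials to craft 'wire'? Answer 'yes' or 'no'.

Answer: no

Derivation:
After 1 (gather 4 quartz): quartz=4
After 2 (gather 4 clay): clay=4 quartz=4
After 3 (gather 1 bone): bone=1 clay=4 quartz=4
After 4 (gather 5 bone): bone=6 clay=4 quartz=4
After 5 (craft candle): bone=3 candle=1 clay=4 quartz=4
After 6 (craft candle): candle=2 clay=4 quartz=4
After 7 (gather 4 iron): candle=2 clay=4 iron=4 quartz=4
After 8 (consume 1 candle): candle=1 clay=4 iron=4 quartz=4
After 9 (consume 2 iron): candle=1 clay=4 iron=2 quartz=4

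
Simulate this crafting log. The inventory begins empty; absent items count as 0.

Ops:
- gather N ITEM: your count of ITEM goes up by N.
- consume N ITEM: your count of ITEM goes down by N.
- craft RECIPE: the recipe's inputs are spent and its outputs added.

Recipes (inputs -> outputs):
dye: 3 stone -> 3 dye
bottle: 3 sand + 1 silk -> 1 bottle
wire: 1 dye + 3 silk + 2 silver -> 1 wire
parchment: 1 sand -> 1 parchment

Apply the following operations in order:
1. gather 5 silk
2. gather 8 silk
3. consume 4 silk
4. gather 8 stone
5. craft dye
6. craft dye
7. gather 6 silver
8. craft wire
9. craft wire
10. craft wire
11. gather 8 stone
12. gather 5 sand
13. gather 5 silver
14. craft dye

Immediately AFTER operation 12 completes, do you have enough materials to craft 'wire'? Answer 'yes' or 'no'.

After 1 (gather 5 silk): silk=5
After 2 (gather 8 silk): silk=13
After 3 (consume 4 silk): silk=9
After 4 (gather 8 stone): silk=9 stone=8
After 5 (craft dye): dye=3 silk=9 stone=5
After 6 (craft dye): dye=6 silk=9 stone=2
After 7 (gather 6 silver): dye=6 silk=9 silver=6 stone=2
After 8 (craft wire): dye=5 silk=6 silver=4 stone=2 wire=1
After 9 (craft wire): dye=4 silk=3 silver=2 stone=2 wire=2
After 10 (craft wire): dye=3 stone=2 wire=3
After 11 (gather 8 stone): dye=3 stone=10 wire=3
After 12 (gather 5 sand): dye=3 sand=5 stone=10 wire=3

Answer: no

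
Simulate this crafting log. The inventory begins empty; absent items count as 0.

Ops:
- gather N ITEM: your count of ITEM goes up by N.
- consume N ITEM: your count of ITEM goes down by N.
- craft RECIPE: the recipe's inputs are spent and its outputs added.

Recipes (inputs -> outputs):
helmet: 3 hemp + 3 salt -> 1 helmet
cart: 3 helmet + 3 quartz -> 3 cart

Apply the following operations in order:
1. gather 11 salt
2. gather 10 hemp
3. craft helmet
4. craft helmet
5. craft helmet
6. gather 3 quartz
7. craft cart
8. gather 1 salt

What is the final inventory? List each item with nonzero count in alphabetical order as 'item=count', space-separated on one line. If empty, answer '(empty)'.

After 1 (gather 11 salt): salt=11
After 2 (gather 10 hemp): hemp=10 salt=11
After 3 (craft helmet): helmet=1 hemp=7 salt=8
After 4 (craft helmet): helmet=2 hemp=4 salt=5
After 5 (craft helmet): helmet=3 hemp=1 salt=2
After 6 (gather 3 quartz): helmet=3 hemp=1 quartz=3 salt=2
After 7 (craft cart): cart=3 hemp=1 salt=2
After 8 (gather 1 salt): cart=3 hemp=1 salt=3

Answer: cart=3 hemp=1 salt=3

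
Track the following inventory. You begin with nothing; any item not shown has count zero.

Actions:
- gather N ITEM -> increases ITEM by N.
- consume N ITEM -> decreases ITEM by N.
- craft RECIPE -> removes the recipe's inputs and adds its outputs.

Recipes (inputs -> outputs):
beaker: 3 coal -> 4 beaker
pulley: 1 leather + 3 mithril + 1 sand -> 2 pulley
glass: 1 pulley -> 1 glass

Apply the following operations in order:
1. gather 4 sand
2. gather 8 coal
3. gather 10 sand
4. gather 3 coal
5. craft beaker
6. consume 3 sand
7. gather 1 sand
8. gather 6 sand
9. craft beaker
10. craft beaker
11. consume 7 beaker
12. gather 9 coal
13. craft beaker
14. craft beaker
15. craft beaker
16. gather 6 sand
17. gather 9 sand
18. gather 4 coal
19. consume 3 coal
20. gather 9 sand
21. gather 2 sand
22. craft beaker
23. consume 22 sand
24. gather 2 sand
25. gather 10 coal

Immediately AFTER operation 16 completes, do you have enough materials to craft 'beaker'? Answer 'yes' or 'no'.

Answer: no

Derivation:
After 1 (gather 4 sand): sand=4
After 2 (gather 8 coal): coal=8 sand=4
After 3 (gather 10 sand): coal=8 sand=14
After 4 (gather 3 coal): coal=11 sand=14
After 5 (craft beaker): beaker=4 coal=8 sand=14
After 6 (consume 3 sand): beaker=4 coal=8 sand=11
After 7 (gather 1 sand): beaker=4 coal=8 sand=12
After 8 (gather 6 sand): beaker=4 coal=8 sand=18
After 9 (craft beaker): beaker=8 coal=5 sand=18
After 10 (craft beaker): beaker=12 coal=2 sand=18
After 11 (consume 7 beaker): beaker=5 coal=2 sand=18
After 12 (gather 9 coal): beaker=5 coal=11 sand=18
After 13 (craft beaker): beaker=9 coal=8 sand=18
After 14 (craft beaker): beaker=13 coal=5 sand=18
After 15 (craft beaker): beaker=17 coal=2 sand=18
After 16 (gather 6 sand): beaker=17 coal=2 sand=24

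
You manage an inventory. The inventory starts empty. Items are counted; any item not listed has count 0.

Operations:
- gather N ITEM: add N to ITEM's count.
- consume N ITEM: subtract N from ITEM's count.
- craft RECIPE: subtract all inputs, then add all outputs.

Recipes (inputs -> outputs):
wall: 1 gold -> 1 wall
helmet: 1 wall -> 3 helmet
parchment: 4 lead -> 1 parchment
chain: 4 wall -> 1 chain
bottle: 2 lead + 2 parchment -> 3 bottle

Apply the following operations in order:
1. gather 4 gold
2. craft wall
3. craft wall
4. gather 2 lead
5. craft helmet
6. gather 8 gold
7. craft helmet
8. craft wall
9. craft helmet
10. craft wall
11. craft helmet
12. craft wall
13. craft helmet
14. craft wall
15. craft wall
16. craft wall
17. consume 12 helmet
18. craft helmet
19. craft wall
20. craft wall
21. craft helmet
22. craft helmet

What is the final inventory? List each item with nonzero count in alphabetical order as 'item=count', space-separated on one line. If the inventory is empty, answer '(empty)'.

Answer: gold=2 helmet=12 lead=2 wall=2

Derivation:
After 1 (gather 4 gold): gold=4
After 2 (craft wall): gold=3 wall=1
After 3 (craft wall): gold=2 wall=2
After 4 (gather 2 lead): gold=2 lead=2 wall=2
After 5 (craft helmet): gold=2 helmet=3 lead=2 wall=1
After 6 (gather 8 gold): gold=10 helmet=3 lead=2 wall=1
After 7 (craft helmet): gold=10 helmet=6 lead=2
After 8 (craft wall): gold=9 helmet=6 lead=2 wall=1
After 9 (craft helmet): gold=9 helmet=9 lead=2
After 10 (craft wall): gold=8 helmet=9 lead=2 wall=1
After 11 (craft helmet): gold=8 helmet=12 lead=2
After 12 (craft wall): gold=7 helmet=12 lead=2 wall=1
After 13 (craft helmet): gold=7 helmet=15 lead=2
After 14 (craft wall): gold=6 helmet=15 lead=2 wall=1
After 15 (craft wall): gold=5 helmet=15 lead=2 wall=2
After 16 (craft wall): gold=4 helmet=15 lead=2 wall=3
After 17 (consume 12 helmet): gold=4 helmet=3 lead=2 wall=3
After 18 (craft helmet): gold=4 helmet=6 lead=2 wall=2
After 19 (craft wall): gold=3 helmet=6 lead=2 wall=3
After 20 (craft wall): gold=2 helmet=6 lead=2 wall=4
After 21 (craft helmet): gold=2 helmet=9 lead=2 wall=3
After 22 (craft helmet): gold=2 helmet=12 lead=2 wall=2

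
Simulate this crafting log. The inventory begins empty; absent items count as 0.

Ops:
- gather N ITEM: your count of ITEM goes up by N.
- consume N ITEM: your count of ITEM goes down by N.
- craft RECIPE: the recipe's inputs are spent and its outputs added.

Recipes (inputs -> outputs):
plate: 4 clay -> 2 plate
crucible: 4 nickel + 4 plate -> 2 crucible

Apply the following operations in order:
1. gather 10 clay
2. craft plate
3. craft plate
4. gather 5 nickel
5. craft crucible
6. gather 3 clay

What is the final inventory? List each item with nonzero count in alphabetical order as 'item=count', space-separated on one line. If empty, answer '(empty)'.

Answer: clay=5 crucible=2 nickel=1

Derivation:
After 1 (gather 10 clay): clay=10
After 2 (craft plate): clay=6 plate=2
After 3 (craft plate): clay=2 plate=4
After 4 (gather 5 nickel): clay=2 nickel=5 plate=4
After 5 (craft crucible): clay=2 crucible=2 nickel=1
After 6 (gather 3 clay): clay=5 crucible=2 nickel=1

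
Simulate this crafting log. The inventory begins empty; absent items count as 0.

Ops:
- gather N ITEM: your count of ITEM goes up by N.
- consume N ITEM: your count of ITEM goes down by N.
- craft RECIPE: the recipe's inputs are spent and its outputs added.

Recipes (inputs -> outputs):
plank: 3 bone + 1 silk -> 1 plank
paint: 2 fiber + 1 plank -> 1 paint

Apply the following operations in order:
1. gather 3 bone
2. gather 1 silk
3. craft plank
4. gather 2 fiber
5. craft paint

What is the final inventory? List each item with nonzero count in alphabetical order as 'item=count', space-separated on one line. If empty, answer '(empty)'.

Answer: paint=1

Derivation:
After 1 (gather 3 bone): bone=3
After 2 (gather 1 silk): bone=3 silk=1
After 3 (craft plank): plank=1
After 4 (gather 2 fiber): fiber=2 plank=1
After 5 (craft paint): paint=1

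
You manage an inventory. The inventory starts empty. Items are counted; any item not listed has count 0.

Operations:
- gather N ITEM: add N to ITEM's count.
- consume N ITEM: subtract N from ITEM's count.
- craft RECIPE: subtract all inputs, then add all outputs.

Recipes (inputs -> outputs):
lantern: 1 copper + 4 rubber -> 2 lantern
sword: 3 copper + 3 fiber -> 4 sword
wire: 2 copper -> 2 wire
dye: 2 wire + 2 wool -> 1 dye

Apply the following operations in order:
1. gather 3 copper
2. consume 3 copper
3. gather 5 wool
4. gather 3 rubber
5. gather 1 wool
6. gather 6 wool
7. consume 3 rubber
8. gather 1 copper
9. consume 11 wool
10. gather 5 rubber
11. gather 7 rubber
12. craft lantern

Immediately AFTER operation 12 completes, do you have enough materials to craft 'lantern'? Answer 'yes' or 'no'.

After 1 (gather 3 copper): copper=3
After 2 (consume 3 copper): (empty)
After 3 (gather 5 wool): wool=5
After 4 (gather 3 rubber): rubber=3 wool=5
After 5 (gather 1 wool): rubber=3 wool=6
After 6 (gather 6 wool): rubber=3 wool=12
After 7 (consume 3 rubber): wool=12
After 8 (gather 1 copper): copper=1 wool=12
After 9 (consume 11 wool): copper=1 wool=1
After 10 (gather 5 rubber): copper=1 rubber=5 wool=1
After 11 (gather 7 rubber): copper=1 rubber=12 wool=1
After 12 (craft lantern): lantern=2 rubber=8 wool=1

Answer: no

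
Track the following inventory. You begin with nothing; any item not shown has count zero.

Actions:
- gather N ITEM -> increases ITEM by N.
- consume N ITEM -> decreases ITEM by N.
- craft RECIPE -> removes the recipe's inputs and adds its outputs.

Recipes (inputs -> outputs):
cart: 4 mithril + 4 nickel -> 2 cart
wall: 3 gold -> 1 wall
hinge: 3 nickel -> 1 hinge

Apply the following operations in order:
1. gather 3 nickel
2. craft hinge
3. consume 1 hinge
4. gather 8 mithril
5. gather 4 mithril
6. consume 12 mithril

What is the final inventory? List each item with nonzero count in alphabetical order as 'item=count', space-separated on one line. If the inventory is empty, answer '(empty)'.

Answer: (empty)

Derivation:
After 1 (gather 3 nickel): nickel=3
After 2 (craft hinge): hinge=1
After 3 (consume 1 hinge): (empty)
After 4 (gather 8 mithril): mithril=8
After 5 (gather 4 mithril): mithril=12
After 6 (consume 12 mithril): (empty)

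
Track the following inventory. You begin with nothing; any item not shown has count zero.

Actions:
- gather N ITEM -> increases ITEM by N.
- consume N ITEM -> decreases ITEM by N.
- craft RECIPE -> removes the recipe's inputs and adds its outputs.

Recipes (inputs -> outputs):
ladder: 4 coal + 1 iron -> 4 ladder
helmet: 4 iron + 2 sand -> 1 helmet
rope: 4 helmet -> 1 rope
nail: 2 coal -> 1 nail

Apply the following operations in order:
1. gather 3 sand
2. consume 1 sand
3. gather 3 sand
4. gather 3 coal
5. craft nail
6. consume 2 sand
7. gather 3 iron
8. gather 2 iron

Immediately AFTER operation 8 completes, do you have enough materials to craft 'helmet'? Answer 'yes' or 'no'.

After 1 (gather 3 sand): sand=3
After 2 (consume 1 sand): sand=2
After 3 (gather 3 sand): sand=5
After 4 (gather 3 coal): coal=3 sand=5
After 5 (craft nail): coal=1 nail=1 sand=5
After 6 (consume 2 sand): coal=1 nail=1 sand=3
After 7 (gather 3 iron): coal=1 iron=3 nail=1 sand=3
After 8 (gather 2 iron): coal=1 iron=5 nail=1 sand=3

Answer: yes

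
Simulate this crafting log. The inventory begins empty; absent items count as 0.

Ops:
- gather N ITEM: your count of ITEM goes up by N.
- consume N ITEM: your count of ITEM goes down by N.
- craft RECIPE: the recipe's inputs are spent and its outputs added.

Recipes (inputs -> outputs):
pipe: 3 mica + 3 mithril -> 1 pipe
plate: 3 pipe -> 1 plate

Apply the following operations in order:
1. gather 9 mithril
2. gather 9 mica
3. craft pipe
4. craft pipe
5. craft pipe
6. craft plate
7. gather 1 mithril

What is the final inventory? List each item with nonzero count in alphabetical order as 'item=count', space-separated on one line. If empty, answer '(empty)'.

After 1 (gather 9 mithril): mithril=9
After 2 (gather 9 mica): mica=9 mithril=9
After 3 (craft pipe): mica=6 mithril=6 pipe=1
After 4 (craft pipe): mica=3 mithril=3 pipe=2
After 5 (craft pipe): pipe=3
After 6 (craft plate): plate=1
After 7 (gather 1 mithril): mithril=1 plate=1

Answer: mithril=1 plate=1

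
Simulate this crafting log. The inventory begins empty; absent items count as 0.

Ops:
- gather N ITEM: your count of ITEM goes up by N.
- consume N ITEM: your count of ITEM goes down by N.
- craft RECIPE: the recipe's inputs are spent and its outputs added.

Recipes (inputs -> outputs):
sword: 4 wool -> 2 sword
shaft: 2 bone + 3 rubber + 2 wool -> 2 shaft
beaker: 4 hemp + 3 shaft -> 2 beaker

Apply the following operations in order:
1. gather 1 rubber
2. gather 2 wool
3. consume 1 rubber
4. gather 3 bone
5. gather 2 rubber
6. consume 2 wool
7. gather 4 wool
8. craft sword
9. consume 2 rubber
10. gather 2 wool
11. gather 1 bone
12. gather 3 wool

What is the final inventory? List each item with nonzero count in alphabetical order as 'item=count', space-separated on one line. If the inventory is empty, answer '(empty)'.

After 1 (gather 1 rubber): rubber=1
After 2 (gather 2 wool): rubber=1 wool=2
After 3 (consume 1 rubber): wool=2
After 4 (gather 3 bone): bone=3 wool=2
After 5 (gather 2 rubber): bone=3 rubber=2 wool=2
After 6 (consume 2 wool): bone=3 rubber=2
After 7 (gather 4 wool): bone=3 rubber=2 wool=4
After 8 (craft sword): bone=3 rubber=2 sword=2
After 9 (consume 2 rubber): bone=3 sword=2
After 10 (gather 2 wool): bone=3 sword=2 wool=2
After 11 (gather 1 bone): bone=4 sword=2 wool=2
After 12 (gather 3 wool): bone=4 sword=2 wool=5

Answer: bone=4 sword=2 wool=5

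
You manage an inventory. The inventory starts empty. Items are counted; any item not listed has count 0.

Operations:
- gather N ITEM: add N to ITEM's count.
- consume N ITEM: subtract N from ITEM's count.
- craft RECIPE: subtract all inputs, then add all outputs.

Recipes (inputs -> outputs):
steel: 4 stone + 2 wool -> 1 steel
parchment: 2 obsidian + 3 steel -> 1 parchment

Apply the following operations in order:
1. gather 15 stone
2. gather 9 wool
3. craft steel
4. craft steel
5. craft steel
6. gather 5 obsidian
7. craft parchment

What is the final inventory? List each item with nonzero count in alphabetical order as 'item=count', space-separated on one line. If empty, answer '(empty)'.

After 1 (gather 15 stone): stone=15
After 2 (gather 9 wool): stone=15 wool=9
After 3 (craft steel): steel=1 stone=11 wool=7
After 4 (craft steel): steel=2 stone=7 wool=5
After 5 (craft steel): steel=3 stone=3 wool=3
After 6 (gather 5 obsidian): obsidian=5 steel=3 stone=3 wool=3
After 7 (craft parchment): obsidian=3 parchment=1 stone=3 wool=3

Answer: obsidian=3 parchment=1 stone=3 wool=3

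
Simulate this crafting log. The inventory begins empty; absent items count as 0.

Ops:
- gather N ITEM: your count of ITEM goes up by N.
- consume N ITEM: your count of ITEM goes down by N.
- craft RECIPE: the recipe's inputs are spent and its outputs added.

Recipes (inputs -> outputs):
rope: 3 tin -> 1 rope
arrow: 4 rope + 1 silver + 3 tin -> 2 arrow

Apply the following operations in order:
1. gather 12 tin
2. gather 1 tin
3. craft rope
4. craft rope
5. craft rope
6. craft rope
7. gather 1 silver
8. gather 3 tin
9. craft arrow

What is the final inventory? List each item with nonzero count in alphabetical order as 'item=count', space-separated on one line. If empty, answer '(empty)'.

Answer: arrow=2 tin=1

Derivation:
After 1 (gather 12 tin): tin=12
After 2 (gather 1 tin): tin=13
After 3 (craft rope): rope=1 tin=10
After 4 (craft rope): rope=2 tin=7
After 5 (craft rope): rope=3 tin=4
After 6 (craft rope): rope=4 tin=1
After 7 (gather 1 silver): rope=4 silver=1 tin=1
After 8 (gather 3 tin): rope=4 silver=1 tin=4
After 9 (craft arrow): arrow=2 tin=1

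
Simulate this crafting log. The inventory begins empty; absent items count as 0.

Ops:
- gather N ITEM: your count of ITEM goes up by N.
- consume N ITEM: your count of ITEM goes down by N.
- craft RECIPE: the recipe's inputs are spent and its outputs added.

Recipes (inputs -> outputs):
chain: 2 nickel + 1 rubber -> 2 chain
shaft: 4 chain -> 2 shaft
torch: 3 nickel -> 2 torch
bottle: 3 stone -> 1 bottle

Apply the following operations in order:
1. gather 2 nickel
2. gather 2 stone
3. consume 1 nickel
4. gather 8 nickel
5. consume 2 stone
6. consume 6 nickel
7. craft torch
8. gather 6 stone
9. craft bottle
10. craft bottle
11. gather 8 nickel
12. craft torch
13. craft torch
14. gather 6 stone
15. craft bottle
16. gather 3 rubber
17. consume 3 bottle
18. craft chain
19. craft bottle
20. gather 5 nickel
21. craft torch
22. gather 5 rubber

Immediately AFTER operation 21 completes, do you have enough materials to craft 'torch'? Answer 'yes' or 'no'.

Answer: no

Derivation:
After 1 (gather 2 nickel): nickel=2
After 2 (gather 2 stone): nickel=2 stone=2
After 3 (consume 1 nickel): nickel=1 stone=2
After 4 (gather 8 nickel): nickel=9 stone=2
After 5 (consume 2 stone): nickel=9
After 6 (consume 6 nickel): nickel=3
After 7 (craft torch): torch=2
After 8 (gather 6 stone): stone=6 torch=2
After 9 (craft bottle): bottle=1 stone=3 torch=2
After 10 (craft bottle): bottle=2 torch=2
After 11 (gather 8 nickel): bottle=2 nickel=8 torch=2
After 12 (craft torch): bottle=2 nickel=5 torch=4
After 13 (craft torch): bottle=2 nickel=2 torch=6
After 14 (gather 6 stone): bottle=2 nickel=2 stone=6 torch=6
After 15 (craft bottle): bottle=3 nickel=2 stone=3 torch=6
After 16 (gather 3 rubber): bottle=3 nickel=2 rubber=3 stone=3 torch=6
After 17 (consume 3 bottle): nickel=2 rubber=3 stone=3 torch=6
After 18 (craft chain): chain=2 rubber=2 stone=3 torch=6
After 19 (craft bottle): bottle=1 chain=2 rubber=2 torch=6
After 20 (gather 5 nickel): bottle=1 chain=2 nickel=5 rubber=2 torch=6
After 21 (craft torch): bottle=1 chain=2 nickel=2 rubber=2 torch=8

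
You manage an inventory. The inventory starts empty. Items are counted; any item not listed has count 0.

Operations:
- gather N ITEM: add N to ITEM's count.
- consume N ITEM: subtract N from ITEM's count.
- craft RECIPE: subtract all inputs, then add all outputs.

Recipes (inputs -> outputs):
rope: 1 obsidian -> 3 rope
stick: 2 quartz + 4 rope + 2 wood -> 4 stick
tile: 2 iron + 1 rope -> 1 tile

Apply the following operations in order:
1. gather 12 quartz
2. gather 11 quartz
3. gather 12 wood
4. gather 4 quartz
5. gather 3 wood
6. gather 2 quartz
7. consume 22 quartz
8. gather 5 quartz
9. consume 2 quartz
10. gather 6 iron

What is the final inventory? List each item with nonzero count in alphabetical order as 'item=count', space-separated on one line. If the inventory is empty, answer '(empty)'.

After 1 (gather 12 quartz): quartz=12
After 2 (gather 11 quartz): quartz=23
After 3 (gather 12 wood): quartz=23 wood=12
After 4 (gather 4 quartz): quartz=27 wood=12
After 5 (gather 3 wood): quartz=27 wood=15
After 6 (gather 2 quartz): quartz=29 wood=15
After 7 (consume 22 quartz): quartz=7 wood=15
After 8 (gather 5 quartz): quartz=12 wood=15
After 9 (consume 2 quartz): quartz=10 wood=15
After 10 (gather 6 iron): iron=6 quartz=10 wood=15

Answer: iron=6 quartz=10 wood=15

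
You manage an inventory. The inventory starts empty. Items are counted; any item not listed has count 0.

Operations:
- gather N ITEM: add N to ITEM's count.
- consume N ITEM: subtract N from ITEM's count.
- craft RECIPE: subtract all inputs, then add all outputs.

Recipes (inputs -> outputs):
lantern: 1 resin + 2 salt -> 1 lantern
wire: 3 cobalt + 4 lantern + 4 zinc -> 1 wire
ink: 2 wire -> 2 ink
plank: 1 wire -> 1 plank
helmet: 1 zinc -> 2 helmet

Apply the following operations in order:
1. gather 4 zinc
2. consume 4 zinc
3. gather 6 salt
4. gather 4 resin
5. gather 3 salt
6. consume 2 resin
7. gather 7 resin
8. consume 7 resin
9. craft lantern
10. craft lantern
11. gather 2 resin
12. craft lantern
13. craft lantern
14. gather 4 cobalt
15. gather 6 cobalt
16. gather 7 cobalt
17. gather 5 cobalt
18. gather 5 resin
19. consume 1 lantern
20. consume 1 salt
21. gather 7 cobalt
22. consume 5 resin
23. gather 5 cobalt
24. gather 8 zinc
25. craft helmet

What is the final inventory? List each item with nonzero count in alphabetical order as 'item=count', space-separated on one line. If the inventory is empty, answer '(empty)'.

After 1 (gather 4 zinc): zinc=4
After 2 (consume 4 zinc): (empty)
After 3 (gather 6 salt): salt=6
After 4 (gather 4 resin): resin=4 salt=6
After 5 (gather 3 salt): resin=4 salt=9
After 6 (consume 2 resin): resin=2 salt=9
After 7 (gather 7 resin): resin=9 salt=9
After 8 (consume 7 resin): resin=2 salt=9
After 9 (craft lantern): lantern=1 resin=1 salt=7
After 10 (craft lantern): lantern=2 salt=5
After 11 (gather 2 resin): lantern=2 resin=2 salt=5
After 12 (craft lantern): lantern=3 resin=1 salt=3
After 13 (craft lantern): lantern=4 salt=1
After 14 (gather 4 cobalt): cobalt=4 lantern=4 salt=1
After 15 (gather 6 cobalt): cobalt=10 lantern=4 salt=1
After 16 (gather 7 cobalt): cobalt=17 lantern=4 salt=1
After 17 (gather 5 cobalt): cobalt=22 lantern=4 salt=1
After 18 (gather 5 resin): cobalt=22 lantern=4 resin=5 salt=1
After 19 (consume 1 lantern): cobalt=22 lantern=3 resin=5 salt=1
After 20 (consume 1 salt): cobalt=22 lantern=3 resin=5
After 21 (gather 7 cobalt): cobalt=29 lantern=3 resin=5
After 22 (consume 5 resin): cobalt=29 lantern=3
After 23 (gather 5 cobalt): cobalt=34 lantern=3
After 24 (gather 8 zinc): cobalt=34 lantern=3 zinc=8
After 25 (craft helmet): cobalt=34 helmet=2 lantern=3 zinc=7

Answer: cobalt=34 helmet=2 lantern=3 zinc=7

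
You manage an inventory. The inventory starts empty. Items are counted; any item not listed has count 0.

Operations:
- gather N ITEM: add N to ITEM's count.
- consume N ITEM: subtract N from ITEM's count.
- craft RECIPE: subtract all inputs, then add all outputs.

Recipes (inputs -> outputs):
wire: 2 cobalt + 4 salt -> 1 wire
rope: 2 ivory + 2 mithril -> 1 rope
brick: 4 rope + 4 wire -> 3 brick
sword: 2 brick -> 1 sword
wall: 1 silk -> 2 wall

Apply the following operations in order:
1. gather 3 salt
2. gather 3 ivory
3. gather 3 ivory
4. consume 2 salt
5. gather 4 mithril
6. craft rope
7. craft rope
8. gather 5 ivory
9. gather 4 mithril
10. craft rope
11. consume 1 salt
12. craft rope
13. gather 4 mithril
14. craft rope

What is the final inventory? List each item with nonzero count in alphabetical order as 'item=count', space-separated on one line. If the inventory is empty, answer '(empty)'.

Answer: ivory=1 mithril=2 rope=5

Derivation:
After 1 (gather 3 salt): salt=3
After 2 (gather 3 ivory): ivory=3 salt=3
After 3 (gather 3 ivory): ivory=6 salt=3
After 4 (consume 2 salt): ivory=6 salt=1
After 5 (gather 4 mithril): ivory=6 mithril=4 salt=1
After 6 (craft rope): ivory=4 mithril=2 rope=1 salt=1
After 7 (craft rope): ivory=2 rope=2 salt=1
After 8 (gather 5 ivory): ivory=7 rope=2 salt=1
After 9 (gather 4 mithril): ivory=7 mithril=4 rope=2 salt=1
After 10 (craft rope): ivory=5 mithril=2 rope=3 salt=1
After 11 (consume 1 salt): ivory=5 mithril=2 rope=3
After 12 (craft rope): ivory=3 rope=4
After 13 (gather 4 mithril): ivory=3 mithril=4 rope=4
After 14 (craft rope): ivory=1 mithril=2 rope=5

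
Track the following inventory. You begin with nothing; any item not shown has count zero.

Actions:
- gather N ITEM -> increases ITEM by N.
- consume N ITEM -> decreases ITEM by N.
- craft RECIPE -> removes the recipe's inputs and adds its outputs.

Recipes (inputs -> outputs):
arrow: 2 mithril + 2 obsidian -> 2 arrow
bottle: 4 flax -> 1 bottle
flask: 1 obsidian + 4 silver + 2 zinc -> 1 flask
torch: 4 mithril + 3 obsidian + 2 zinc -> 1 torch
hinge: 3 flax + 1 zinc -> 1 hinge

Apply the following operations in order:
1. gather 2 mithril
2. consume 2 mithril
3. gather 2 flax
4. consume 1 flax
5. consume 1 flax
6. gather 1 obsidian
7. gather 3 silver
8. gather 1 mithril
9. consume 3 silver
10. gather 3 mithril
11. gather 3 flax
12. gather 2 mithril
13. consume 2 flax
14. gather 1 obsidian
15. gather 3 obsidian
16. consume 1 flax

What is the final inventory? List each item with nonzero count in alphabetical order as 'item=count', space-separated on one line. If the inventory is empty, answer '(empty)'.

After 1 (gather 2 mithril): mithril=2
After 2 (consume 2 mithril): (empty)
After 3 (gather 2 flax): flax=2
After 4 (consume 1 flax): flax=1
After 5 (consume 1 flax): (empty)
After 6 (gather 1 obsidian): obsidian=1
After 7 (gather 3 silver): obsidian=1 silver=3
After 8 (gather 1 mithril): mithril=1 obsidian=1 silver=3
After 9 (consume 3 silver): mithril=1 obsidian=1
After 10 (gather 3 mithril): mithril=4 obsidian=1
After 11 (gather 3 flax): flax=3 mithril=4 obsidian=1
After 12 (gather 2 mithril): flax=3 mithril=6 obsidian=1
After 13 (consume 2 flax): flax=1 mithril=6 obsidian=1
After 14 (gather 1 obsidian): flax=1 mithril=6 obsidian=2
After 15 (gather 3 obsidian): flax=1 mithril=6 obsidian=5
After 16 (consume 1 flax): mithril=6 obsidian=5

Answer: mithril=6 obsidian=5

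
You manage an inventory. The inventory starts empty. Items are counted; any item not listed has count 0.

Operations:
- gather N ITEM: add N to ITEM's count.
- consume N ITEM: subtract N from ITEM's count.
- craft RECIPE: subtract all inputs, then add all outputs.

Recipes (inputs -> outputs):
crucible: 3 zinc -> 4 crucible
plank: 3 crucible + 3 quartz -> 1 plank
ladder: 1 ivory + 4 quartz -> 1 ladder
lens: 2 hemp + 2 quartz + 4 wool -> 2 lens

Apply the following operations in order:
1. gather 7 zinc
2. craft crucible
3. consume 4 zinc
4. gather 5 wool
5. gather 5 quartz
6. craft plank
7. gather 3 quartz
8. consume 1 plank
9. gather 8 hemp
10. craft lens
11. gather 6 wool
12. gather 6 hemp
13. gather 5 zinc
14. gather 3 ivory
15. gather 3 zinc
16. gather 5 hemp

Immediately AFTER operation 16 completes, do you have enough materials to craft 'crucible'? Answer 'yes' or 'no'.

After 1 (gather 7 zinc): zinc=7
After 2 (craft crucible): crucible=4 zinc=4
After 3 (consume 4 zinc): crucible=4
After 4 (gather 5 wool): crucible=4 wool=5
After 5 (gather 5 quartz): crucible=4 quartz=5 wool=5
After 6 (craft plank): crucible=1 plank=1 quartz=2 wool=5
After 7 (gather 3 quartz): crucible=1 plank=1 quartz=5 wool=5
After 8 (consume 1 plank): crucible=1 quartz=5 wool=5
After 9 (gather 8 hemp): crucible=1 hemp=8 quartz=5 wool=5
After 10 (craft lens): crucible=1 hemp=6 lens=2 quartz=3 wool=1
After 11 (gather 6 wool): crucible=1 hemp=6 lens=2 quartz=3 wool=7
After 12 (gather 6 hemp): crucible=1 hemp=12 lens=2 quartz=3 wool=7
After 13 (gather 5 zinc): crucible=1 hemp=12 lens=2 quartz=3 wool=7 zinc=5
After 14 (gather 3 ivory): crucible=1 hemp=12 ivory=3 lens=2 quartz=3 wool=7 zinc=5
After 15 (gather 3 zinc): crucible=1 hemp=12 ivory=3 lens=2 quartz=3 wool=7 zinc=8
After 16 (gather 5 hemp): crucible=1 hemp=17 ivory=3 lens=2 quartz=3 wool=7 zinc=8

Answer: yes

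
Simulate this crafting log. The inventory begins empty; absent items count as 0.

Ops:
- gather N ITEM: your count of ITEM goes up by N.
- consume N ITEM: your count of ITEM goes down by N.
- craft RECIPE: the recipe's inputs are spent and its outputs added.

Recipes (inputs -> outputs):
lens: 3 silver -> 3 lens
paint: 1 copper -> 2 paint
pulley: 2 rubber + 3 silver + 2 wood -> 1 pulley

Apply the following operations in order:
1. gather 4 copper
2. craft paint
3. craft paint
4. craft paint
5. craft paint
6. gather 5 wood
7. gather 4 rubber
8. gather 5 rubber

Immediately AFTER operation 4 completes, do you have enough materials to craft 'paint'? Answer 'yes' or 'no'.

Answer: yes

Derivation:
After 1 (gather 4 copper): copper=4
After 2 (craft paint): copper=3 paint=2
After 3 (craft paint): copper=2 paint=4
After 4 (craft paint): copper=1 paint=6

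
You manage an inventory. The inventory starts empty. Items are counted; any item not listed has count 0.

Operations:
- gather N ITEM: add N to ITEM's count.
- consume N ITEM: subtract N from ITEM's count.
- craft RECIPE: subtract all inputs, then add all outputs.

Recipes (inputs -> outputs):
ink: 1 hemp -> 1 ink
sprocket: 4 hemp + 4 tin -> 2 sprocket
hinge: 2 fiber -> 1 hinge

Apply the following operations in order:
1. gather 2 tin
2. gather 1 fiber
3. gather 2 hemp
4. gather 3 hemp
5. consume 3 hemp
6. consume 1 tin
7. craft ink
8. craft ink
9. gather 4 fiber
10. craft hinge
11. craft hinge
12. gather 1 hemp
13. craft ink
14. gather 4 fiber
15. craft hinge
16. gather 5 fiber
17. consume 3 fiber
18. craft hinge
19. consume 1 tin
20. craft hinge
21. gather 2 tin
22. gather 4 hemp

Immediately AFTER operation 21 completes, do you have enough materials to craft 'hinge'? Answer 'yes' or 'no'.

After 1 (gather 2 tin): tin=2
After 2 (gather 1 fiber): fiber=1 tin=2
After 3 (gather 2 hemp): fiber=1 hemp=2 tin=2
After 4 (gather 3 hemp): fiber=1 hemp=5 tin=2
After 5 (consume 3 hemp): fiber=1 hemp=2 tin=2
After 6 (consume 1 tin): fiber=1 hemp=2 tin=1
After 7 (craft ink): fiber=1 hemp=1 ink=1 tin=1
After 8 (craft ink): fiber=1 ink=2 tin=1
After 9 (gather 4 fiber): fiber=5 ink=2 tin=1
After 10 (craft hinge): fiber=3 hinge=1 ink=2 tin=1
After 11 (craft hinge): fiber=1 hinge=2 ink=2 tin=1
After 12 (gather 1 hemp): fiber=1 hemp=1 hinge=2 ink=2 tin=1
After 13 (craft ink): fiber=1 hinge=2 ink=3 tin=1
After 14 (gather 4 fiber): fiber=5 hinge=2 ink=3 tin=1
After 15 (craft hinge): fiber=3 hinge=3 ink=3 tin=1
After 16 (gather 5 fiber): fiber=8 hinge=3 ink=3 tin=1
After 17 (consume 3 fiber): fiber=5 hinge=3 ink=3 tin=1
After 18 (craft hinge): fiber=3 hinge=4 ink=3 tin=1
After 19 (consume 1 tin): fiber=3 hinge=4 ink=3
After 20 (craft hinge): fiber=1 hinge=5 ink=3
After 21 (gather 2 tin): fiber=1 hinge=5 ink=3 tin=2

Answer: no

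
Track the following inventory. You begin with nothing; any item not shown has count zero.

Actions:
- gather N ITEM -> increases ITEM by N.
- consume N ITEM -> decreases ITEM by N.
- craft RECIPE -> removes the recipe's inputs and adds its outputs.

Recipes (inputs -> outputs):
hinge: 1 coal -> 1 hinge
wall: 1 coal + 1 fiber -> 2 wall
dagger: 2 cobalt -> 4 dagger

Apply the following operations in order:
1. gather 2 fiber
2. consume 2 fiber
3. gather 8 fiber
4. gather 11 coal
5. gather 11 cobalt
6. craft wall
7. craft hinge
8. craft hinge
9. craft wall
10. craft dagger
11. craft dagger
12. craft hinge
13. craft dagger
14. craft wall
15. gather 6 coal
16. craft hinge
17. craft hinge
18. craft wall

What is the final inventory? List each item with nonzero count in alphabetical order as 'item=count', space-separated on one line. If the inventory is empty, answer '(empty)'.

After 1 (gather 2 fiber): fiber=2
After 2 (consume 2 fiber): (empty)
After 3 (gather 8 fiber): fiber=8
After 4 (gather 11 coal): coal=11 fiber=8
After 5 (gather 11 cobalt): coal=11 cobalt=11 fiber=8
After 6 (craft wall): coal=10 cobalt=11 fiber=7 wall=2
After 7 (craft hinge): coal=9 cobalt=11 fiber=7 hinge=1 wall=2
After 8 (craft hinge): coal=8 cobalt=11 fiber=7 hinge=2 wall=2
After 9 (craft wall): coal=7 cobalt=11 fiber=6 hinge=2 wall=4
After 10 (craft dagger): coal=7 cobalt=9 dagger=4 fiber=6 hinge=2 wall=4
After 11 (craft dagger): coal=7 cobalt=7 dagger=8 fiber=6 hinge=2 wall=4
After 12 (craft hinge): coal=6 cobalt=7 dagger=8 fiber=6 hinge=3 wall=4
After 13 (craft dagger): coal=6 cobalt=5 dagger=12 fiber=6 hinge=3 wall=4
After 14 (craft wall): coal=5 cobalt=5 dagger=12 fiber=5 hinge=3 wall=6
After 15 (gather 6 coal): coal=11 cobalt=5 dagger=12 fiber=5 hinge=3 wall=6
After 16 (craft hinge): coal=10 cobalt=5 dagger=12 fiber=5 hinge=4 wall=6
After 17 (craft hinge): coal=9 cobalt=5 dagger=12 fiber=5 hinge=5 wall=6
After 18 (craft wall): coal=8 cobalt=5 dagger=12 fiber=4 hinge=5 wall=8

Answer: coal=8 cobalt=5 dagger=12 fiber=4 hinge=5 wall=8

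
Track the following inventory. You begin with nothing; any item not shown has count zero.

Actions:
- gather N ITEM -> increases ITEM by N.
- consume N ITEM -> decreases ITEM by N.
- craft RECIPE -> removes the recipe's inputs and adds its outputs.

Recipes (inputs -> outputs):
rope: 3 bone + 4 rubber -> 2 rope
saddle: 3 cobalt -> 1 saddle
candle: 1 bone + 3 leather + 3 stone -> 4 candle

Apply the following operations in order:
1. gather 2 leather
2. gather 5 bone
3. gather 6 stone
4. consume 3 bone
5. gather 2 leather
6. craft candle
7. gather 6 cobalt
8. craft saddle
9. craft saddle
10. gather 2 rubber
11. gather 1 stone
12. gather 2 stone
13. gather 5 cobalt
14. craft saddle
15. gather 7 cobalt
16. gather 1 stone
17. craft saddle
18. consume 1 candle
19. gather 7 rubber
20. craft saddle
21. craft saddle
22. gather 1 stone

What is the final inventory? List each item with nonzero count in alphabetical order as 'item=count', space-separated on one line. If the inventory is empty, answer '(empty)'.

After 1 (gather 2 leather): leather=2
After 2 (gather 5 bone): bone=5 leather=2
After 3 (gather 6 stone): bone=5 leather=2 stone=6
After 4 (consume 3 bone): bone=2 leather=2 stone=6
After 5 (gather 2 leather): bone=2 leather=4 stone=6
After 6 (craft candle): bone=1 candle=4 leather=1 stone=3
After 7 (gather 6 cobalt): bone=1 candle=4 cobalt=6 leather=1 stone=3
After 8 (craft saddle): bone=1 candle=4 cobalt=3 leather=1 saddle=1 stone=3
After 9 (craft saddle): bone=1 candle=4 leather=1 saddle=2 stone=3
After 10 (gather 2 rubber): bone=1 candle=4 leather=1 rubber=2 saddle=2 stone=3
After 11 (gather 1 stone): bone=1 candle=4 leather=1 rubber=2 saddle=2 stone=4
After 12 (gather 2 stone): bone=1 candle=4 leather=1 rubber=2 saddle=2 stone=6
After 13 (gather 5 cobalt): bone=1 candle=4 cobalt=5 leather=1 rubber=2 saddle=2 stone=6
After 14 (craft saddle): bone=1 candle=4 cobalt=2 leather=1 rubber=2 saddle=3 stone=6
After 15 (gather 7 cobalt): bone=1 candle=4 cobalt=9 leather=1 rubber=2 saddle=3 stone=6
After 16 (gather 1 stone): bone=1 candle=4 cobalt=9 leather=1 rubber=2 saddle=3 stone=7
After 17 (craft saddle): bone=1 candle=4 cobalt=6 leather=1 rubber=2 saddle=4 stone=7
After 18 (consume 1 candle): bone=1 candle=3 cobalt=6 leather=1 rubber=2 saddle=4 stone=7
After 19 (gather 7 rubber): bone=1 candle=3 cobalt=6 leather=1 rubber=9 saddle=4 stone=7
After 20 (craft saddle): bone=1 candle=3 cobalt=3 leather=1 rubber=9 saddle=5 stone=7
After 21 (craft saddle): bone=1 candle=3 leather=1 rubber=9 saddle=6 stone=7
After 22 (gather 1 stone): bone=1 candle=3 leather=1 rubber=9 saddle=6 stone=8

Answer: bone=1 candle=3 leather=1 rubber=9 saddle=6 stone=8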